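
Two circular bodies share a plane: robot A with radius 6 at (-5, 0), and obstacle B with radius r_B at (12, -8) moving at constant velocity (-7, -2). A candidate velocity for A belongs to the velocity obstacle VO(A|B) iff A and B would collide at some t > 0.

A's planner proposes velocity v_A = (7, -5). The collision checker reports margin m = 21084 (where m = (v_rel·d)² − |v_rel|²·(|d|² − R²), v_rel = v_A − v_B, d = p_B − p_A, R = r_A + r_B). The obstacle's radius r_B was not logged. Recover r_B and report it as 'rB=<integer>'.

m = 21084
d = (17, -8);  v_rel = (14, -3),  |v_rel|² = 205
v_rel×d = (14)·(-8) − (-3)·(17) = -61
since m = R²·205 − (-61)²:  R² = (3721 + 21084) / 205 = 121
R = √121 = 11  ⇒  r_B = 11 − 6 = 5

rB=5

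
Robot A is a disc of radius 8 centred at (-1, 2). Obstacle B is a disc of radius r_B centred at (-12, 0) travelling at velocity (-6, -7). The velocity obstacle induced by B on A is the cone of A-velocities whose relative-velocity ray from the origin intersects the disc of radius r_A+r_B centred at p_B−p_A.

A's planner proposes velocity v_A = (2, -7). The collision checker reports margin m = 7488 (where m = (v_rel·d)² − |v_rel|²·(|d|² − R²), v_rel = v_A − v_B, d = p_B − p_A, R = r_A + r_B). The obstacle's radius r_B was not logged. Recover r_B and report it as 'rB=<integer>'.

m = 7488
d = (-11, -2);  v_rel = (8, 0),  |v_rel|² = 64
v_rel×d = (8)·(-2) − (0)·(-11) = -16
since m = R²·64 − (-16)²:  R² = (256 + 7488) / 64 = 121
R = √121 = 11  ⇒  r_B = 11 − 8 = 3

rB=3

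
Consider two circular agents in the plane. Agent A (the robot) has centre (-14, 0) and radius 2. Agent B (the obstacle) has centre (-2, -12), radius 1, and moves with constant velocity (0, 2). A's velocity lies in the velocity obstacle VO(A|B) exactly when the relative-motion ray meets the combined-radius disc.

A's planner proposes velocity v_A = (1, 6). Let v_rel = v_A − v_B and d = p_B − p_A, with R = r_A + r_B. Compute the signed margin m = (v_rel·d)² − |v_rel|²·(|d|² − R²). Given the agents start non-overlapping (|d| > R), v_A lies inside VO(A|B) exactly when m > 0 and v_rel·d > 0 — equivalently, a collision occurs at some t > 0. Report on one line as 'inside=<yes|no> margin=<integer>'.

d = (12, -12),  |d|² = 288;  R = 2+1 = 3,  c = 288−3² = 279
v_rel = (1, 4),  |v_rel|² = 17;  v_rel·d = (1)·(12) + (4)·(-12) = -36
17·t² + 72·t + 279 = 0  ⇒  m = (-36)² − 17·279 = -3447
m = -3447 < 0,  v_rel·d = -36 < 0  ⇒  outside

inside=no margin=-3447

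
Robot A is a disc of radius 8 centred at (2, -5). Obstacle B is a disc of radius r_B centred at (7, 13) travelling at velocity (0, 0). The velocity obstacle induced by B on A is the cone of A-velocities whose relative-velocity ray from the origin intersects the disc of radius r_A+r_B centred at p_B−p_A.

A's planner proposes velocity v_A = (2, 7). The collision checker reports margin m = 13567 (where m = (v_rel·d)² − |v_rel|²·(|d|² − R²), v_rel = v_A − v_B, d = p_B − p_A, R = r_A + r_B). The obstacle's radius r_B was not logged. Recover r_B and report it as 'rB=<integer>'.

m = 13567
d = (5, 18);  v_rel = (2, 7),  |v_rel|² = 53
v_rel×d = (2)·(18) − (7)·(5) = 1
since m = R²·53 − 1²:  R² = (1 + 13567) / 53 = 256
R = √256 = 16  ⇒  r_B = 16 − 8 = 8

rB=8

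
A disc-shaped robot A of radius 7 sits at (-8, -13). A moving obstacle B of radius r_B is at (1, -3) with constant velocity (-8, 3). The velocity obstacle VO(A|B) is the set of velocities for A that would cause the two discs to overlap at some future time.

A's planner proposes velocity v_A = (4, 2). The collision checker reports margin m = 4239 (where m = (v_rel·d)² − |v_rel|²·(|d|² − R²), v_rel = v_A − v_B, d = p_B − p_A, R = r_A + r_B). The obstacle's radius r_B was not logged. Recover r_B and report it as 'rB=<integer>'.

m = 4239
d = (9, 10);  v_rel = (12, -1),  |v_rel|² = 145
v_rel×d = (12)·(10) − (-1)·(9) = 129
since m = R²·145 − 129²:  R² = (16641 + 4239) / 145 = 144
R = √144 = 12  ⇒  r_B = 12 − 7 = 5

rB=5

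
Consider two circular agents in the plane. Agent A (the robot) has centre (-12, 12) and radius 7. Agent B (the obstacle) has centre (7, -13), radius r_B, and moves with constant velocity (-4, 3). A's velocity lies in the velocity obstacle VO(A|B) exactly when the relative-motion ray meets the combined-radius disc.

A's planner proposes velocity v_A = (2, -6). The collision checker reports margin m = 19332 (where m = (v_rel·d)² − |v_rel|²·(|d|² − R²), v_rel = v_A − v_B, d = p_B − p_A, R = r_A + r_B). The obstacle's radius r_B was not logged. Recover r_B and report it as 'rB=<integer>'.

m = 19332
d = (19, -25);  v_rel = (6, -9),  |v_rel|² = 117
v_rel×d = (6)·(-25) − (-9)·(19) = 21
since m = R²·117 − 21²:  R² = (441 + 19332) / 117 = 169
R = √169 = 13  ⇒  r_B = 13 − 7 = 6

rB=6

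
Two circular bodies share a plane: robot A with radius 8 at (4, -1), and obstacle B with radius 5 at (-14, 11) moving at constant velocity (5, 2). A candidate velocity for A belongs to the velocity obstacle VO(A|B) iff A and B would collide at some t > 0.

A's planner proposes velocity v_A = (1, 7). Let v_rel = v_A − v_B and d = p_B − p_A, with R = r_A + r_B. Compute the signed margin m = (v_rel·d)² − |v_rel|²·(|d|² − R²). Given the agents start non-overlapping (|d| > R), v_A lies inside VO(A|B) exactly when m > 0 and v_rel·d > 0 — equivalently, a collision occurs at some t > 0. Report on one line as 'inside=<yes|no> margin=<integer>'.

d = (-18, 12),  |d|² = 468;  R = 8+5 = 13,  c = 468−13² = 299
v_rel = (-4, 5),  |v_rel|² = 41;  v_rel·d = (-4)·(-18) + (5)·(12) = 132
41·t² − 264·t + 299 = 0  ⇒  m = 132² − 41·299 = 5165
m = 5165 > 0,  v_rel·d = 132 > 0  ⇒  inside

inside=yes margin=5165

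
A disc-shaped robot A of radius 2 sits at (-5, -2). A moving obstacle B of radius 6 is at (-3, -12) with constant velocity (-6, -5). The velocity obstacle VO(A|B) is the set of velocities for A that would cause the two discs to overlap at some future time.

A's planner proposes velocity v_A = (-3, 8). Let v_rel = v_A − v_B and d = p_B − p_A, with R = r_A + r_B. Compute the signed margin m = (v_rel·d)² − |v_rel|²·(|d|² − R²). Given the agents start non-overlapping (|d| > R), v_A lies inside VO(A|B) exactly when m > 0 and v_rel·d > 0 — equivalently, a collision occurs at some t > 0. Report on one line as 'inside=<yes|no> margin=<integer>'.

d = (2, -10),  |d|² = 104;  R = 2+6 = 8,  c = 104−8² = 40
v_rel = (3, 13),  |v_rel|² = 178;  v_rel·d = (3)·(2) + (13)·(-10) = -124
178·t² + 248·t + 40 = 0  ⇒  m = (-124)² − 178·40 = 8256
m = 8256 > 0,  v_rel·d = -124 < 0  ⇒  outside

inside=no margin=8256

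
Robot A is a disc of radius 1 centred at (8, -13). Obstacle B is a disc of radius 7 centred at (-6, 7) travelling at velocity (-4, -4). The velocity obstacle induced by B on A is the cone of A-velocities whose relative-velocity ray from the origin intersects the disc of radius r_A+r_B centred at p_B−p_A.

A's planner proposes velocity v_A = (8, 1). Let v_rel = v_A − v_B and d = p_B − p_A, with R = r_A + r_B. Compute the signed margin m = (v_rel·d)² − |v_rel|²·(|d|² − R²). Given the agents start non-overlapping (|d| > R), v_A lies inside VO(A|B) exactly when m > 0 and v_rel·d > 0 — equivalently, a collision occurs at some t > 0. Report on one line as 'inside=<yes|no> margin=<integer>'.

d = (-14, 20),  |d|² = 596;  R = 1+7 = 8,  c = 596−8² = 532
v_rel = (12, 5),  |v_rel|² = 169;  v_rel·d = (12)·(-14) + (5)·(20) = -68
169·t² + 136·t + 532 = 0  ⇒  m = (-68)² − 169·532 = -85284
m = -85284 < 0,  v_rel·d = -68 < 0  ⇒  outside

inside=no margin=-85284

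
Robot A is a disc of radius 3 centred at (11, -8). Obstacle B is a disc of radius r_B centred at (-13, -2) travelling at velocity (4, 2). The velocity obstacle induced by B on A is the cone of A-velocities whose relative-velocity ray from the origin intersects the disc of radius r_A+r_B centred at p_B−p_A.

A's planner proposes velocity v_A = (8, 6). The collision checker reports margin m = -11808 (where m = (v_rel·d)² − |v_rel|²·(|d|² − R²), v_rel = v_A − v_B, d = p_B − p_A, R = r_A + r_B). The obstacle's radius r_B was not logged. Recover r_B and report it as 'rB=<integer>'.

m = -11808
d = (-24, 6);  v_rel = (4, 4),  |v_rel|² = 32
v_rel×d = (4)·(6) − (4)·(-24) = 120
since m = R²·32 − 120²:  R² = (14400 + -11808) / 32 = 81
R = √81 = 9  ⇒  r_B = 9 − 3 = 6

rB=6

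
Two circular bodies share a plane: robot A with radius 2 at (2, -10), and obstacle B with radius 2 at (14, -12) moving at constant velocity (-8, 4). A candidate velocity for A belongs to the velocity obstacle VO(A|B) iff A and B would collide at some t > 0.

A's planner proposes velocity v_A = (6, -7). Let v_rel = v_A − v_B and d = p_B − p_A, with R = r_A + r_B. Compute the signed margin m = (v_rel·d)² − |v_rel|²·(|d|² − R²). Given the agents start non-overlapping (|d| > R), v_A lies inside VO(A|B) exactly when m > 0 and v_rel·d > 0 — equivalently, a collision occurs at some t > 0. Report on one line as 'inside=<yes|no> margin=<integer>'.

d = (12, -2),  |d|² = 148;  R = 2+2 = 4,  c = 148−4² = 132
v_rel = (14, -11),  |v_rel|² = 317;  v_rel·d = (14)·(12) + (-11)·(-2) = 190
317·t² − 380·t + 132 = 0  ⇒  m = 190² − 317·132 = -5744
m = -5744 < 0,  v_rel·d = 190 > 0  ⇒  outside

inside=no margin=-5744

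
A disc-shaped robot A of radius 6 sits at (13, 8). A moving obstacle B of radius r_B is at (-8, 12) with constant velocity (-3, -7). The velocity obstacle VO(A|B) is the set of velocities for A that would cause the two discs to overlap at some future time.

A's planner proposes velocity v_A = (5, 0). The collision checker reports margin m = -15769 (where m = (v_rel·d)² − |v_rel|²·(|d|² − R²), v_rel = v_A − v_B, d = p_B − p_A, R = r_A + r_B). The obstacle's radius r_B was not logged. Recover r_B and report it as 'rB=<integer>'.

m = -15769
d = (-21, 4);  v_rel = (8, 7),  |v_rel|² = 113
v_rel×d = (8)·(4) − (7)·(-21) = 179
since m = R²·113 − 179²:  R² = (32041 + -15769) / 113 = 144
R = √144 = 12  ⇒  r_B = 12 − 6 = 6

rB=6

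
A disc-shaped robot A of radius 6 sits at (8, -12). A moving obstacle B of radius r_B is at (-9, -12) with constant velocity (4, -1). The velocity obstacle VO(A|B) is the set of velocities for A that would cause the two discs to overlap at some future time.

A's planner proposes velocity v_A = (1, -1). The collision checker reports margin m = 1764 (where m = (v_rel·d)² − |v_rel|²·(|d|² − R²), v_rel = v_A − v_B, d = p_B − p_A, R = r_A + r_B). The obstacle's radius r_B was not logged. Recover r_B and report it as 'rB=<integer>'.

m = 1764
d = (-17, 0);  v_rel = (-3, 0),  |v_rel|² = 9
v_rel×d = (-3)·(0) − (0)·(-17) = 0
since m = R²·9 − 0²:  R² = (0 + 1764) / 9 = 196
R = √196 = 14  ⇒  r_B = 14 − 6 = 8

rB=8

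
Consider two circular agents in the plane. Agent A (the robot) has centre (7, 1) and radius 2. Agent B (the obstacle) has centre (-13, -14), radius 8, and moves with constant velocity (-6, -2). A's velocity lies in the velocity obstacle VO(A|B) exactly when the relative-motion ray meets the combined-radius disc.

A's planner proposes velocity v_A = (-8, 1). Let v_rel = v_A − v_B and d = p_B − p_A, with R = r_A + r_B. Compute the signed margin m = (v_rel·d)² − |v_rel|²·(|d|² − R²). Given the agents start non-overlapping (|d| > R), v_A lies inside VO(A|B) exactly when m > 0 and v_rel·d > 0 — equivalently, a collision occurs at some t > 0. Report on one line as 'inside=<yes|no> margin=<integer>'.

d = (-20, -15),  |d|² = 625;  R = 2+8 = 10,  c = 625−10² = 525
v_rel = (-2, 3),  |v_rel|² = 13;  v_rel·d = (-2)·(-20) + (3)·(-15) = -5
13·t² + 10·t + 525 = 0  ⇒  m = (-5)² − 13·525 = -6800
m = -6800 < 0,  v_rel·d = -5 < 0  ⇒  outside

inside=no margin=-6800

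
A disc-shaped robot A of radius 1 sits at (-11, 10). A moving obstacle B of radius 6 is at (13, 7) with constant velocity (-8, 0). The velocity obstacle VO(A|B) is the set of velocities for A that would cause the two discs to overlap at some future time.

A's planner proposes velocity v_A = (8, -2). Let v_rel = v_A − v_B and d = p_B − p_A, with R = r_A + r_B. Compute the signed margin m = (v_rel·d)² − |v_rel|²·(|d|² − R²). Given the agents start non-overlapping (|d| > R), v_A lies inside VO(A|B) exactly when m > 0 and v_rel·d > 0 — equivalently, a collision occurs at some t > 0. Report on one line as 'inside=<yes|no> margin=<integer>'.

d = (24, -3),  |d|² = 585;  R = 1+6 = 7,  c = 585−7² = 536
v_rel = (16, -2),  |v_rel|² = 260;  v_rel·d = (16)·(24) + (-2)·(-3) = 390
260·t² − 780·t + 536 = 0  ⇒  m = 390² − 260·536 = 12740
m = 12740 > 0,  v_rel·d = 390 > 0  ⇒  inside

inside=yes margin=12740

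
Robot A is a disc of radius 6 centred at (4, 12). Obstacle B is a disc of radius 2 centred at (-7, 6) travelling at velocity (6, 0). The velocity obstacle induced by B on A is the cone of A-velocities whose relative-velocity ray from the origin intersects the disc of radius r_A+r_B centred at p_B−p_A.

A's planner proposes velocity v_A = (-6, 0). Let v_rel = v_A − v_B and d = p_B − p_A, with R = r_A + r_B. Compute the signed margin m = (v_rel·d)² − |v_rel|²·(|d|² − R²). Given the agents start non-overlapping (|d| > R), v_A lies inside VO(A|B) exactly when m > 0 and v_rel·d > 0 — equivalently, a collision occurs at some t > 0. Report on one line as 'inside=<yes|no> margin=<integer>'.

d = (-11, -6),  |d|² = 157;  R = 6+2 = 8,  c = 157−8² = 93
v_rel = (-12, 0),  |v_rel|² = 144;  v_rel·d = (-12)·(-11) + (0)·(-6) = 132
144·t² − 264·t + 93 = 0  ⇒  m = 132² − 144·93 = 4032
m = 4032 > 0,  v_rel·d = 132 > 0  ⇒  inside

inside=yes margin=4032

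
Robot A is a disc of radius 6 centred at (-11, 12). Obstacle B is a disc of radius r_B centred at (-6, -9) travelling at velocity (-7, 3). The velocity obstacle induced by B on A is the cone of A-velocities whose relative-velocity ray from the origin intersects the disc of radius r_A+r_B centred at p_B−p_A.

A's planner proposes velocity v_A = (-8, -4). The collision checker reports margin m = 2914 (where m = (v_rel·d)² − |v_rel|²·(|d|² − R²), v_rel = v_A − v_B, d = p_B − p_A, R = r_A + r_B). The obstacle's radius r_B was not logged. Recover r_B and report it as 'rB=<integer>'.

m = 2914
d = (5, -21);  v_rel = (-1, -7),  |v_rel|² = 50
v_rel×d = (-1)·(-21) − (-7)·(5) = 56
since m = R²·50 − 56²:  R² = (3136 + 2914) / 50 = 121
R = √121 = 11  ⇒  r_B = 11 − 6 = 5

rB=5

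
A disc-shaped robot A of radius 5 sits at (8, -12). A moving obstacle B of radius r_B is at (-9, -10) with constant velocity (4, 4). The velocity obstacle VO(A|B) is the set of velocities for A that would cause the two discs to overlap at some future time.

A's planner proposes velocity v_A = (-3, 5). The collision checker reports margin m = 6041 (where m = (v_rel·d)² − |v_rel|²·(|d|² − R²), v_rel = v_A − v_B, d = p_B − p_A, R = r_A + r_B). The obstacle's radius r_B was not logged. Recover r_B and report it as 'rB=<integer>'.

m = 6041
d = (-17, 2);  v_rel = (-7, 1),  |v_rel|² = 50
v_rel×d = (-7)·(2) − (1)·(-17) = 3
since m = R²·50 − 3²:  R² = (9 + 6041) / 50 = 121
R = √121 = 11  ⇒  r_B = 11 − 5 = 6

rB=6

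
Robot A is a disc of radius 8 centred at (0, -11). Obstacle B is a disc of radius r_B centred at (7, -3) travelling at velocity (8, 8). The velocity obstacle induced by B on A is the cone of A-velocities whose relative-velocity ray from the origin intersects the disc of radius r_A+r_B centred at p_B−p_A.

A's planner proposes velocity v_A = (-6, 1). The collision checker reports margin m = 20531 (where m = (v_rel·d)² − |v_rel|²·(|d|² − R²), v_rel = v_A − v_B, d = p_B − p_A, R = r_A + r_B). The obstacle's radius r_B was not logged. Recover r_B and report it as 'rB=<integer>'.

m = 20531
d = (7, 8);  v_rel = (-14, -7),  |v_rel|² = 245
v_rel×d = (-14)·(8) − (-7)·(7) = -63
since m = R²·245 − (-63)²:  R² = (3969 + 20531) / 245 = 100
R = √100 = 10  ⇒  r_B = 10 − 8 = 2

rB=2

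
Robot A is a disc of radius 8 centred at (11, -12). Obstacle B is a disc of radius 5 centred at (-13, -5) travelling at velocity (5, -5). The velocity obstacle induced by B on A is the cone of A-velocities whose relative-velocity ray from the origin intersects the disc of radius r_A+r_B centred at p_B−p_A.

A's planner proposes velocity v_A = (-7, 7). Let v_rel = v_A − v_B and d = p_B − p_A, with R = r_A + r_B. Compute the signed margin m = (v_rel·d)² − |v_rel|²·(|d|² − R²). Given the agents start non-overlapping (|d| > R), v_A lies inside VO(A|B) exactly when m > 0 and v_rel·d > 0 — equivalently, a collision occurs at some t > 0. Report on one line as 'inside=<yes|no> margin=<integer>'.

d = (-24, 7),  |d|² = 625;  R = 8+5 = 13,  c = 625−13² = 456
v_rel = (-12, 12),  |v_rel|² = 288;  v_rel·d = (-12)·(-24) + (12)·(7) = 372
288·t² − 744·t + 456 = 0  ⇒  m = 372² − 288·456 = 7056
m = 7056 > 0,  v_rel·d = 372 > 0  ⇒  inside

inside=yes margin=7056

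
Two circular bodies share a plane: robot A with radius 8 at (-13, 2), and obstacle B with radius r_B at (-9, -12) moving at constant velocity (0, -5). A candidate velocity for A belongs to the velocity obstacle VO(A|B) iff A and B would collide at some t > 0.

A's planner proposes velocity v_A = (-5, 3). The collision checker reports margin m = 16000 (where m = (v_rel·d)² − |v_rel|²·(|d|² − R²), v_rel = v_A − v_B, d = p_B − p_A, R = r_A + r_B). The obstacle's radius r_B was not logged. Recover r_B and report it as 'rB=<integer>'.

m = 16000
d = (4, -14);  v_rel = (-5, 8),  |v_rel|² = 89
v_rel×d = (-5)·(-14) − (8)·(4) = 38
since m = R²·89 − 38²:  R² = (1444 + 16000) / 89 = 196
R = √196 = 14  ⇒  r_B = 14 − 8 = 6

rB=6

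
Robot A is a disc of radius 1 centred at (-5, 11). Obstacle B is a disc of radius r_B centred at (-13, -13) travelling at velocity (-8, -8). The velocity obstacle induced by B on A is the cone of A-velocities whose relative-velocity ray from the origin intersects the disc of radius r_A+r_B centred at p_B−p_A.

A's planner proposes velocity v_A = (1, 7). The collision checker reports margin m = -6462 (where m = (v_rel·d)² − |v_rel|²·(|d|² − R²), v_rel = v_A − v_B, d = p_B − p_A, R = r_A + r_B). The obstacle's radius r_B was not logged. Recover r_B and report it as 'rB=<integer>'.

m = -6462
d = (-8, -24);  v_rel = (9, 15),  |v_rel|² = 306
v_rel×d = (9)·(-24) − (15)·(-8) = -96
since m = R²·306 − (-96)²:  R² = (9216 + -6462) / 306 = 9
R = √9 = 3  ⇒  r_B = 3 − 1 = 2

rB=2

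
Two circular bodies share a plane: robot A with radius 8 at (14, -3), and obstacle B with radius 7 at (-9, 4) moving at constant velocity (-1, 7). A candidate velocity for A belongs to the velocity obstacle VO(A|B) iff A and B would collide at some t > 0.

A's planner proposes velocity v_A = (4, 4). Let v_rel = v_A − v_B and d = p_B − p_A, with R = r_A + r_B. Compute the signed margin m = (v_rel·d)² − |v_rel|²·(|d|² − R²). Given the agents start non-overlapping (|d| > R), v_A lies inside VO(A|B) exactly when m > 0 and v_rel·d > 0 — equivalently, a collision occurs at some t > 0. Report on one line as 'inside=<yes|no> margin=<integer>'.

d = (-23, 7),  |d|² = 578;  R = 8+7 = 15,  c = 578−15² = 353
v_rel = (5, -3),  |v_rel|² = 34;  v_rel·d = (5)·(-23) + (-3)·(7) = -136
34·t² + 272·t + 353 = 0  ⇒  m = (-136)² − 34·353 = 6494
m = 6494 > 0,  v_rel·d = -136 < 0  ⇒  outside

inside=no margin=6494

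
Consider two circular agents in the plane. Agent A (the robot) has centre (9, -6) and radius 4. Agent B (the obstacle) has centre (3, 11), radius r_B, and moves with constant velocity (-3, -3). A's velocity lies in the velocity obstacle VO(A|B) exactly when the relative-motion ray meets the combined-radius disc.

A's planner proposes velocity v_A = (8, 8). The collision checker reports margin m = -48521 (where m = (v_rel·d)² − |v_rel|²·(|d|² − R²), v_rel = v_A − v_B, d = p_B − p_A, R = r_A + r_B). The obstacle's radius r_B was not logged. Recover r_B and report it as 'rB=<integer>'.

m = -48521
d = (-6, 17);  v_rel = (11, 11),  |v_rel|² = 242
v_rel×d = (11)·(17) − (11)·(-6) = 253
since m = R²·242 − 253²:  R² = (64009 + -48521) / 242 = 64
R = √64 = 8  ⇒  r_B = 8 − 4 = 4

rB=4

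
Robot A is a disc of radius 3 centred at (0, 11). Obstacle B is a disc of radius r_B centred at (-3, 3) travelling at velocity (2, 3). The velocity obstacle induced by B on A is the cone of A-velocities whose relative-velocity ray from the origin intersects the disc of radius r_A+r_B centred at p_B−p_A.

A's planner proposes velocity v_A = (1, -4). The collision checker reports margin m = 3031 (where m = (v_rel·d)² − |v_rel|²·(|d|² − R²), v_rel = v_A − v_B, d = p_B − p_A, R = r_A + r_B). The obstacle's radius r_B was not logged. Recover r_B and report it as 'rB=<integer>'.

m = 3031
d = (-3, -8);  v_rel = (-1, -7),  |v_rel|² = 50
v_rel×d = (-1)·(-8) − (-7)·(-3) = -13
since m = R²·50 − (-13)²:  R² = (169 + 3031) / 50 = 64
R = √64 = 8  ⇒  r_B = 8 − 3 = 5

rB=5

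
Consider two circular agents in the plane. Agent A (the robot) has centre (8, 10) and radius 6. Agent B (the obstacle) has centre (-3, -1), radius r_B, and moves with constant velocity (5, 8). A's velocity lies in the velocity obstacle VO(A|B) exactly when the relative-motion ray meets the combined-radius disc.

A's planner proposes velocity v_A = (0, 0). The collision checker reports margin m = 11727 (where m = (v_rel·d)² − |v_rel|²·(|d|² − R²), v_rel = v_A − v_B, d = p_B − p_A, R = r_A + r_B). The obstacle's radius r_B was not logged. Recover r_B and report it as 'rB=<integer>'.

m = 11727
d = (-11, -11);  v_rel = (-5, -8),  |v_rel|² = 89
v_rel×d = (-5)·(-11) − (-8)·(-11) = -33
since m = R²·89 − (-33)²:  R² = (1089 + 11727) / 89 = 144
R = √144 = 12  ⇒  r_B = 12 − 6 = 6

rB=6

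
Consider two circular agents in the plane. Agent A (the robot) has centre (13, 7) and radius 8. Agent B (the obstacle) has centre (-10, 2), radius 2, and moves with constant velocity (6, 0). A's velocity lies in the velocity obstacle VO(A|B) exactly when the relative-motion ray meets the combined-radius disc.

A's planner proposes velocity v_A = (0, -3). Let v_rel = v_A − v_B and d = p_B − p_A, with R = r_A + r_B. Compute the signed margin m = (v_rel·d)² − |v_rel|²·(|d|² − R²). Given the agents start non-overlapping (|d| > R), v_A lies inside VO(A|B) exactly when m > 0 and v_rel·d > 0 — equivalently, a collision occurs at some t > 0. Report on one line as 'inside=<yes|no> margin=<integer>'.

d = (-23, -5),  |d|² = 554;  R = 8+2 = 10,  c = 554−10² = 454
v_rel = (-6, -3),  |v_rel|² = 45;  v_rel·d = (-6)·(-23) + (-3)·(-5) = 153
45·t² − 306·t + 454 = 0  ⇒  m = 153² − 45·454 = 2979
m = 2979 > 0,  v_rel·d = 153 > 0  ⇒  inside

inside=yes margin=2979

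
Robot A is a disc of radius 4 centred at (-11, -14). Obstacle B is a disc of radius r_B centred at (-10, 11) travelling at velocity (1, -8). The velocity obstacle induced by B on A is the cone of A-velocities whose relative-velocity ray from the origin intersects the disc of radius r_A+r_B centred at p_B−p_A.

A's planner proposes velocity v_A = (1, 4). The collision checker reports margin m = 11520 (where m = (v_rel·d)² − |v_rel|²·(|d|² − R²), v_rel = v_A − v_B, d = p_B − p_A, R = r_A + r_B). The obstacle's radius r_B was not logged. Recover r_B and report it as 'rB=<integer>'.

m = 11520
d = (1, 25);  v_rel = (0, 12),  |v_rel|² = 144
v_rel×d = (0)·(25) − (12)·(1) = -12
since m = R²·144 − (-12)²:  R² = (144 + 11520) / 144 = 81
R = √81 = 9  ⇒  r_B = 9 − 4 = 5

rB=5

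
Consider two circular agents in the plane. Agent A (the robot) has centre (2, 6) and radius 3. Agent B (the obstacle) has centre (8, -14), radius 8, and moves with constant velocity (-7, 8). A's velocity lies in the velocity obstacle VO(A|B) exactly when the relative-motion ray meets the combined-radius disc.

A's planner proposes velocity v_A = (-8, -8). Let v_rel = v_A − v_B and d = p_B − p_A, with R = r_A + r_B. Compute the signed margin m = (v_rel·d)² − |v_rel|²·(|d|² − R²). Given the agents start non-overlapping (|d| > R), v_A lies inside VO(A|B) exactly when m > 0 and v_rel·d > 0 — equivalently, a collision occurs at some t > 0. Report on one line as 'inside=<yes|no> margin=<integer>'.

d = (6, -20),  |d|² = 436;  R = 3+8 = 11,  c = 436−11² = 315
v_rel = (-1, -16),  |v_rel|² = 257;  v_rel·d = (-1)·(6) + (-16)·(-20) = 314
257·t² − 628·t + 315 = 0  ⇒  m = 314² − 257·315 = 17641
m = 17641 > 0,  v_rel·d = 314 > 0  ⇒  inside

inside=yes margin=17641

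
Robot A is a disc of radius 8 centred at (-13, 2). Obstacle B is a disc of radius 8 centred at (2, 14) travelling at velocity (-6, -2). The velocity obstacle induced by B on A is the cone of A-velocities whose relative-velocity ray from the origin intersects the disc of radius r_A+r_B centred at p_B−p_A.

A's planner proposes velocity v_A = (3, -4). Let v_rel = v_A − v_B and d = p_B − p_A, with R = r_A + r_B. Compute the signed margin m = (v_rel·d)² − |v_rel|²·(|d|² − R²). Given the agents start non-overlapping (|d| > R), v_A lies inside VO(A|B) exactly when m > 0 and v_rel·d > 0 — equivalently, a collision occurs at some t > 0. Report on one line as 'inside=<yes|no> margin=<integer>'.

d = (15, 12),  |d|² = 369;  R = 8+8 = 16,  c = 369−16² = 113
v_rel = (9, -2),  |v_rel|² = 85;  v_rel·d = (9)·(15) + (-2)·(12) = 111
85·t² − 222·t + 113 = 0  ⇒  m = 111² − 85·113 = 2716
m = 2716 > 0,  v_rel·d = 111 > 0  ⇒  inside

inside=yes margin=2716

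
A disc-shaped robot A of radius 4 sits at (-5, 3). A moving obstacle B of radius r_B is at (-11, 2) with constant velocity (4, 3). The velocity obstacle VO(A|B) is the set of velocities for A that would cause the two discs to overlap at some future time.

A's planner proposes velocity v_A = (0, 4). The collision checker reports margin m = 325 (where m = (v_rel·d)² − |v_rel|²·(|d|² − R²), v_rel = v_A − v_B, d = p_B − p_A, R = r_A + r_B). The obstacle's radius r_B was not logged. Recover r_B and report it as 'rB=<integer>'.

m = 325
d = (-6, -1);  v_rel = (-4, 1),  |v_rel|² = 17
v_rel×d = (-4)·(-1) − (1)·(-6) = 10
since m = R²·17 − 10²:  R² = (100 + 325) / 17 = 25
R = √25 = 5  ⇒  r_B = 5 − 4 = 1

rB=1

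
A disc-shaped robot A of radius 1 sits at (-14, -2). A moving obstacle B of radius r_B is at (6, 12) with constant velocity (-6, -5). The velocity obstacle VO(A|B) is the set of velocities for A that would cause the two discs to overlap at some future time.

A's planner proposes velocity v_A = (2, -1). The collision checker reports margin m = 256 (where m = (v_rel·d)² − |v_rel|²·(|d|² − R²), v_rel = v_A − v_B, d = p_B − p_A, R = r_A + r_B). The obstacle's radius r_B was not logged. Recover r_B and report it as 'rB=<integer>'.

m = 256
d = (20, 14);  v_rel = (8, 4),  |v_rel|² = 80
v_rel×d = (8)·(14) − (4)·(20) = 32
since m = R²·80 − 32²:  R² = (1024 + 256) / 80 = 16
R = √16 = 4  ⇒  r_B = 4 − 1 = 3

rB=3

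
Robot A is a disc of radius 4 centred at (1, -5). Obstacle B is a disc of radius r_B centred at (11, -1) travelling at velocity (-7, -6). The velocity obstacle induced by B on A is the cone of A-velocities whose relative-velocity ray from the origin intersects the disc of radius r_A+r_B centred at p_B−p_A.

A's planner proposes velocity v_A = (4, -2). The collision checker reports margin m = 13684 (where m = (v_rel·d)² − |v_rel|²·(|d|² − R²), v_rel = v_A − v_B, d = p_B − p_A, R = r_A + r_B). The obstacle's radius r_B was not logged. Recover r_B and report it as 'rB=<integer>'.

m = 13684
d = (10, 4);  v_rel = (11, 4),  |v_rel|² = 137
v_rel×d = (11)·(4) − (4)·(10) = 4
since m = R²·137 − 4²:  R² = (16 + 13684) / 137 = 100
R = √100 = 10  ⇒  r_B = 10 − 4 = 6

rB=6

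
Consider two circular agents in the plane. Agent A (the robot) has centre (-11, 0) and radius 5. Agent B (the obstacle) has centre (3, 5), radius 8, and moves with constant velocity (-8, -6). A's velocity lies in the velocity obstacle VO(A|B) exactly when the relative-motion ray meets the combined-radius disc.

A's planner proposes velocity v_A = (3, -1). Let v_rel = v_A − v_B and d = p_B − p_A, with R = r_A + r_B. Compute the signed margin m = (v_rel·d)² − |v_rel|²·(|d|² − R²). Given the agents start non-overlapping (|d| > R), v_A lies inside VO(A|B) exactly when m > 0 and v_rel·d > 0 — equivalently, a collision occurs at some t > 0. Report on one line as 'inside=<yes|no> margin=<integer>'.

d = (14, 5),  |d|² = 221;  R = 5+8 = 13,  c = 221−13² = 52
v_rel = (11, 5),  |v_rel|² = 146;  v_rel·d = (11)·(14) + (5)·(5) = 179
146·t² − 358·t + 52 = 0  ⇒  m = 179² − 146·52 = 24449
m = 24449 > 0,  v_rel·d = 179 > 0  ⇒  inside

inside=yes margin=24449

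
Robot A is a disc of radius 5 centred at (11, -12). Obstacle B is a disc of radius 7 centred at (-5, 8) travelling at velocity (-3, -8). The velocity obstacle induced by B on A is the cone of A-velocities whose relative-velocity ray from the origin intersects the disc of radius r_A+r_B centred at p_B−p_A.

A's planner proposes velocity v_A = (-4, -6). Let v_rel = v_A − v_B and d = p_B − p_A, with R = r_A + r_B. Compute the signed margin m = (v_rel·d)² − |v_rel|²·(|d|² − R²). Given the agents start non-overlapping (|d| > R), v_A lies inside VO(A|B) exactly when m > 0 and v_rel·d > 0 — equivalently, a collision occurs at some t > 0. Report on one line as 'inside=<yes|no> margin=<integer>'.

d = (-16, 20),  |d|² = 656;  R = 5+7 = 12,  c = 656−12² = 512
v_rel = (-1, 2),  |v_rel|² = 5;  v_rel·d = (-1)·(-16) + (2)·(20) = 56
5·t² − 112·t + 512 = 0  ⇒  m = 56² − 5·512 = 576
m = 576 > 0,  v_rel·d = 56 > 0  ⇒  inside

inside=yes margin=576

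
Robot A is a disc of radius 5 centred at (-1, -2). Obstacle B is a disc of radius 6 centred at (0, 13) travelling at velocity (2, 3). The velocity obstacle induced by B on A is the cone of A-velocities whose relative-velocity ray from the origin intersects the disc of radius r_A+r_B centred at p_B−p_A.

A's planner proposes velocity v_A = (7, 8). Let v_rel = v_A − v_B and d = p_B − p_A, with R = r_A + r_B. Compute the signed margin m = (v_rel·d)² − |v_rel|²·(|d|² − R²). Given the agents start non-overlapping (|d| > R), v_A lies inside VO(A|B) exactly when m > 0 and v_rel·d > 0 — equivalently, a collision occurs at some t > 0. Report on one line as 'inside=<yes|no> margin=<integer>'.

d = (1, 15),  |d|² = 226;  R = 5+6 = 11,  c = 226−11² = 105
v_rel = (5, 5),  |v_rel|² = 50;  v_rel·d = (5)·(1) + (5)·(15) = 80
50·t² − 160·t + 105 = 0  ⇒  m = 80² − 50·105 = 1150
m = 1150 > 0,  v_rel·d = 80 > 0  ⇒  inside

inside=yes margin=1150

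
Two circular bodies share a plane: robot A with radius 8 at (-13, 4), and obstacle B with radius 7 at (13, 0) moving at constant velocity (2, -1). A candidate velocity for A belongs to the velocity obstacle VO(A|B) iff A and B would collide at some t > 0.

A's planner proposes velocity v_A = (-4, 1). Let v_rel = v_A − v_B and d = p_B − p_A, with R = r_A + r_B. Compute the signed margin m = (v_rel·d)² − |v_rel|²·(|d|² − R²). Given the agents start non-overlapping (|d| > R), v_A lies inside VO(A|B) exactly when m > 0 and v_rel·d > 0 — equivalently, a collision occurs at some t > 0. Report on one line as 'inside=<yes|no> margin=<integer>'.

d = (26, -4),  |d|² = 692;  R = 8+7 = 15,  c = 692−15² = 467
v_rel = (-6, 2),  |v_rel|² = 40;  v_rel·d = (-6)·(26) + (2)·(-4) = -164
40·t² + 328·t + 467 = 0  ⇒  m = (-164)² − 40·467 = 8216
m = 8216 > 0,  v_rel·d = -164 < 0  ⇒  outside

inside=no margin=8216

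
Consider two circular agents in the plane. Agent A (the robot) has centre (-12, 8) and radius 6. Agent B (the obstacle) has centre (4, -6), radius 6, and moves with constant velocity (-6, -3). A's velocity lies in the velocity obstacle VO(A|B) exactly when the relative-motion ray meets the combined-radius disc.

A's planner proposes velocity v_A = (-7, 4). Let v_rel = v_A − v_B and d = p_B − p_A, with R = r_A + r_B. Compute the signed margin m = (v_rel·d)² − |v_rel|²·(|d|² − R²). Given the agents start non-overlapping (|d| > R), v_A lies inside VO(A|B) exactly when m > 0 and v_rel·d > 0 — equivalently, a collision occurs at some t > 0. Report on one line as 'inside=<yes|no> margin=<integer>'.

d = (16, -14),  |d|² = 452;  R = 6+6 = 12,  c = 452−12² = 308
v_rel = (-1, 7),  |v_rel|² = 50;  v_rel·d = (-1)·(16) + (7)·(-14) = -114
50·t² + 228·t + 308 = 0  ⇒  m = (-114)² − 50·308 = -2404
m = -2404 < 0,  v_rel·d = -114 < 0  ⇒  outside

inside=no margin=-2404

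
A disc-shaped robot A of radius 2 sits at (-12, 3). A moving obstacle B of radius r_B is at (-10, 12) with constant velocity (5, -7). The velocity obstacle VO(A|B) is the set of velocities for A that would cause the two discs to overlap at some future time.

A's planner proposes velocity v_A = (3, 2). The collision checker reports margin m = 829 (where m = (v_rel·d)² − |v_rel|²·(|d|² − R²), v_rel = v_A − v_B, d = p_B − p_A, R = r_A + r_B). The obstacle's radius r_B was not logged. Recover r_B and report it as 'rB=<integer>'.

m = 829
d = (2, 9);  v_rel = (-2, 9),  |v_rel|² = 85
v_rel×d = (-2)·(9) − (9)·(2) = -36
since m = R²·85 − (-36)²:  R² = (1296 + 829) / 85 = 25
R = √25 = 5  ⇒  r_B = 5 − 2 = 3

rB=3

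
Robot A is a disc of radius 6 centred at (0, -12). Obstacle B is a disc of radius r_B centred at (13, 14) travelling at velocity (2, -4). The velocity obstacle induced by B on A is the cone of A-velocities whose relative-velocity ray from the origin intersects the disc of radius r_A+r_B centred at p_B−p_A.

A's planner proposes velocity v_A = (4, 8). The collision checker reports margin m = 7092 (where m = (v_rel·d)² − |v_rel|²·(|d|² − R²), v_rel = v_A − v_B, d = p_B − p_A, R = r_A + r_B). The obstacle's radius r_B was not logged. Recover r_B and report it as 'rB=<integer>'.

m = 7092
d = (13, 26);  v_rel = (2, 12),  |v_rel|² = 148
v_rel×d = (2)·(26) − (12)·(13) = -104
since m = R²·148 − (-104)²:  R² = (10816 + 7092) / 148 = 121
R = √121 = 11  ⇒  r_B = 11 − 6 = 5

rB=5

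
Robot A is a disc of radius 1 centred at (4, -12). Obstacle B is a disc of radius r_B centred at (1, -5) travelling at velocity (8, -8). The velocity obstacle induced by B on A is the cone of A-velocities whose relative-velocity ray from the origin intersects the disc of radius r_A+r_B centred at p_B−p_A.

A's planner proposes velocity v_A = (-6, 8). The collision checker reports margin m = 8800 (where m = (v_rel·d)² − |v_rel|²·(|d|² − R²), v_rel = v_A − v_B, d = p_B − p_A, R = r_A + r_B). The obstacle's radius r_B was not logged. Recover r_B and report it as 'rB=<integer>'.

m = 8800
d = (-3, 7);  v_rel = (-14, 16),  |v_rel|² = 452
v_rel×d = (-14)·(7) − (16)·(-3) = -50
since m = R²·452 − (-50)²:  R² = (2500 + 8800) / 452 = 25
R = √25 = 5  ⇒  r_B = 5 − 1 = 4

rB=4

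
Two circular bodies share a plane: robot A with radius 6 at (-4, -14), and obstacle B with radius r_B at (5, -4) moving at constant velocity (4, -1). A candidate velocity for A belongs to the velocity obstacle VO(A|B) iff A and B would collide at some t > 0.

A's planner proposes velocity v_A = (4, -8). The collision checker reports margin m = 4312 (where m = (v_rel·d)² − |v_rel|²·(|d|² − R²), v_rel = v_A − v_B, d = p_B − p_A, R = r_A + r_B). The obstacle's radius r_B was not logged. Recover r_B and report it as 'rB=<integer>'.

m = 4312
d = (9, 10);  v_rel = (0, -7),  |v_rel|² = 49
v_rel×d = (0)·(10) − (-7)·(9) = 63
since m = R²·49 − 63²:  R² = (3969 + 4312) / 49 = 169
R = √169 = 13  ⇒  r_B = 13 − 6 = 7

rB=7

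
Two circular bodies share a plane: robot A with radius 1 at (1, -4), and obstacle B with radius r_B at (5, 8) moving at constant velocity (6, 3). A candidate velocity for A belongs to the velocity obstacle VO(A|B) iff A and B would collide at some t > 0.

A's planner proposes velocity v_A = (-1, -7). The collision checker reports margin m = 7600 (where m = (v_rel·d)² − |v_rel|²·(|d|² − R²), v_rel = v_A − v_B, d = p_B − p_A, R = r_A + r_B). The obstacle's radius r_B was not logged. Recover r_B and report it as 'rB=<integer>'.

m = 7600
d = (4, 12);  v_rel = (-7, -10),  |v_rel|² = 149
v_rel×d = (-7)·(12) − (-10)·(4) = -44
since m = R²·149 − (-44)²:  R² = (1936 + 7600) / 149 = 64
R = √64 = 8  ⇒  r_B = 8 − 1 = 7

rB=7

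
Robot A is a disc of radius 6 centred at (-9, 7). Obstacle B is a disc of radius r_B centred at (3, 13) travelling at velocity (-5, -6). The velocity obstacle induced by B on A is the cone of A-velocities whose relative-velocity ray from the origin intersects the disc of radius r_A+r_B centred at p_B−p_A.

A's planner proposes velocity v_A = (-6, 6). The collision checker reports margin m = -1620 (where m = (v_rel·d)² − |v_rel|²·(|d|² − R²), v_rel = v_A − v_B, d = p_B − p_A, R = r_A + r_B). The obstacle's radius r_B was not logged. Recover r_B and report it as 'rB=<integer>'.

m = -1620
d = (12, 6);  v_rel = (-1, 12),  |v_rel|² = 145
v_rel×d = (-1)·(6) − (12)·(12) = -150
since m = R²·145 − (-150)²:  R² = (22500 + -1620) / 145 = 144
R = √144 = 12  ⇒  r_B = 12 − 6 = 6

rB=6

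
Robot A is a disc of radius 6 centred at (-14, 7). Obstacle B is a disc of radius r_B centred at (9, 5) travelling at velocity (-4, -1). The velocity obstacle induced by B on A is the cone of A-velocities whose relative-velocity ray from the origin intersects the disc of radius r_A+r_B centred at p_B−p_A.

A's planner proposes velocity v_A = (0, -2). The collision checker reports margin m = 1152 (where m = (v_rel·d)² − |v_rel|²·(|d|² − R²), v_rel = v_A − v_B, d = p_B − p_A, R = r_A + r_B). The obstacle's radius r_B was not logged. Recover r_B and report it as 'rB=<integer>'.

m = 1152
d = (23, -2);  v_rel = (4, -1),  |v_rel|² = 17
v_rel×d = (4)·(-2) − (-1)·(23) = 15
since m = R²·17 − 15²:  R² = (225 + 1152) / 17 = 81
R = √81 = 9  ⇒  r_B = 9 − 6 = 3

rB=3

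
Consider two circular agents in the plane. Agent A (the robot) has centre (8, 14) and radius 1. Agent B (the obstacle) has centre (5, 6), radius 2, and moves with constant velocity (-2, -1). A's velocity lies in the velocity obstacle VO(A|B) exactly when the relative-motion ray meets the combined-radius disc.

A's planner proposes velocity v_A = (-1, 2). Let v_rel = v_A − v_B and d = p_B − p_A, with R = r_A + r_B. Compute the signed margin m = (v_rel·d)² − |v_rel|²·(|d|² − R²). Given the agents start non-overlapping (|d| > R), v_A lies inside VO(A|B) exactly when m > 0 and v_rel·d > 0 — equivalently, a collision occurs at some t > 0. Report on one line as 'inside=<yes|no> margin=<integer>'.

d = (-3, -8),  |d|² = 73;  R = 1+2 = 3,  c = 73−3² = 64
v_rel = (1, 3),  |v_rel|² = 10;  v_rel·d = (1)·(-3) + (3)·(-8) = -27
10·t² + 54·t + 64 = 0  ⇒  m = (-27)² − 10·64 = 89
m = 89 > 0,  v_rel·d = -27 < 0  ⇒  outside

inside=no margin=89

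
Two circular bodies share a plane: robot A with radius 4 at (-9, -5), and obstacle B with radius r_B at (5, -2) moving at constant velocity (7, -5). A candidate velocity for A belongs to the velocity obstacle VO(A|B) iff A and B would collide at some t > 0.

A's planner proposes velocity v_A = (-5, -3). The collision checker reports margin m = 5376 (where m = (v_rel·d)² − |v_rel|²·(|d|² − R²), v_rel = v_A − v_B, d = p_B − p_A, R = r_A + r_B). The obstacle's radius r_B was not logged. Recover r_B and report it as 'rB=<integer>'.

m = 5376
d = (14, 3);  v_rel = (-12, 2),  |v_rel|² = 148
v_rel×d = (-12)·(3) − (2)·(14) = -64
since m = R²·148 − (-64)²:  R² = (4096 + 5376) / 148 = 64
R = √64 = 8  ⇒  r_B = 8 − 4 = 4

rB=4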